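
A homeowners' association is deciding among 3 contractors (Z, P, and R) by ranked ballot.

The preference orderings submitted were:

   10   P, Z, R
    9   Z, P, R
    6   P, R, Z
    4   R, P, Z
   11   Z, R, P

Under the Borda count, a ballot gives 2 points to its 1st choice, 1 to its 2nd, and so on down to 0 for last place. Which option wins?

Z

Borda scores:
  Z: 10·1 + 9·2 + 6·0 + 4·0 + 11·2 = 50
  P: 10·2 + 9·1 + 6·2 + 4·1 + 11·0 = 45
  R: 10·0 + 9·0 + 6·1 + 4·2 + 11·1 = 25
Z has the highest total.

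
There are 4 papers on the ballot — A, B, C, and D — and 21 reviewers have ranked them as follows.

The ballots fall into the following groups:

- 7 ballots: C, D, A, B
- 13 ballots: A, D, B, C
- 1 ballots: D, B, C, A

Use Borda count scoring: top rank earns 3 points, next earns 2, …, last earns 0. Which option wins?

Borda scores:
  A: 7·1 + 13·3 + 0 = 46
  B: 7·0 + 13·1 + 2 = 15
  C: 7·3 + 13·0 + 1 = 22
  D: 7·2 + 13·2 + 3 = 43
A has the highest total.

A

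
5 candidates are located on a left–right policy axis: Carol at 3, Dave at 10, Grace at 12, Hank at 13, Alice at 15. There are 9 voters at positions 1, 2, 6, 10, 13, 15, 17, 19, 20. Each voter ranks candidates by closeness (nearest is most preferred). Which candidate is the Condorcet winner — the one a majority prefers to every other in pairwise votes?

Hank

With single-peaked preferences on a line, the Condorcet winner is the candidate closest to the median voter.
The median voter (position 13) is closest to Hank at 13.
Check: Hank vs Alice — voters closer to Hank: 5 of 9.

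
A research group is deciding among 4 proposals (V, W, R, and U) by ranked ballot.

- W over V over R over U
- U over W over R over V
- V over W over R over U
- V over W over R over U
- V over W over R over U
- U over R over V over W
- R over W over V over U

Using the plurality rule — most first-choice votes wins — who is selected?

V

First-place vote totals:
  V: 3
  W: 1
  R: 1
  U: 2
V has the most first-place votes.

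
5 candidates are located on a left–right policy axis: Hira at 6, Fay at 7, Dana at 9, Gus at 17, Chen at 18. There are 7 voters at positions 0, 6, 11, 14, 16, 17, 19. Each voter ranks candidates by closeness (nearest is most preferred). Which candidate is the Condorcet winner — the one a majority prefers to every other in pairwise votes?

Gus

With single-peaked preferences on a line, the Condorcet winner is the candidate closest to the median voter.
The median voter (position 14) is closest to Gus at 17.
Check: Gus vs Fay — voters closer to Gus: 4 of 7.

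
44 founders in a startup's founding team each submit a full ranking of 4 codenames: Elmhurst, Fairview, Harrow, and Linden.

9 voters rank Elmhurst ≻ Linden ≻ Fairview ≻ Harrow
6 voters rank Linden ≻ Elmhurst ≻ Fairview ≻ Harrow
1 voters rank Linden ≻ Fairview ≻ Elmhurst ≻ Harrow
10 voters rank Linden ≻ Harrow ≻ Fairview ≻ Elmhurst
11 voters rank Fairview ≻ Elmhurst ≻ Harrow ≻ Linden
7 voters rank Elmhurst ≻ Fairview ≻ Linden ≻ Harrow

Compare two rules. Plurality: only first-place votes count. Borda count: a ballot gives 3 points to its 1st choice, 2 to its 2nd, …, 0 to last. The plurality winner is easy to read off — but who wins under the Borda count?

Elmhurst

Plurality first-place counts: Elmhurst 16, Fairview 11, Harrow 0, Linden 17 → Linden.
Borda totals: Elmhurst 83, Fairview 74, Harrow 31, Linden 76 → Elmhurst.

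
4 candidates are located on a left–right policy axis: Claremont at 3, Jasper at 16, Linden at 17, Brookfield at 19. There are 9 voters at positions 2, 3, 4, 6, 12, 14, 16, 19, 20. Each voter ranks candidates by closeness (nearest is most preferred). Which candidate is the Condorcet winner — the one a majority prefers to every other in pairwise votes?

Jasper

With single-peaked preferences on a line, the Condorcet winner is the candidate closest to the median voter.
The median voter (position 12) is closest to Jasper at 16.
Check: Jasper vs Claremont — voters closer to Jasper: 5 of 9.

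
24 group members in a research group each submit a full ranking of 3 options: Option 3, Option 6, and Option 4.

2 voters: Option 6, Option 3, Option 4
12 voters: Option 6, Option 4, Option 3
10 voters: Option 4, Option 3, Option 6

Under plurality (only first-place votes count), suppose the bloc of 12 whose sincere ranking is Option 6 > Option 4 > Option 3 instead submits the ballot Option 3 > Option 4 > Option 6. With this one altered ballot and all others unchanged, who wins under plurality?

First-place totals with the altered ballot: Option 3 12, Option 6 2, Option 4 10.
The switch changes the winner from Option 6 to Option 3.

Option 3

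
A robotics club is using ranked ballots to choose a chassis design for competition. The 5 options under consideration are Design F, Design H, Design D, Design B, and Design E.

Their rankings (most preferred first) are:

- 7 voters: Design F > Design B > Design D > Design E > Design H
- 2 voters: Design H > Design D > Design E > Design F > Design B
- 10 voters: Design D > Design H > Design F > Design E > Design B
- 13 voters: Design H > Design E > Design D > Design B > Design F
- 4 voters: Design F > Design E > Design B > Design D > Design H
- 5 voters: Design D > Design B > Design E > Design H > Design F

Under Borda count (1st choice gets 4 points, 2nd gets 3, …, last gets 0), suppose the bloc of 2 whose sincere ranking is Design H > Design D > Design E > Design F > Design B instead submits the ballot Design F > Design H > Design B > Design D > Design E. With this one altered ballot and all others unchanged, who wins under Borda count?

Borda totals with the altered ballot: Design F 72, Design H 93, Design D 106, Design B 61, Design E 78.
The winner is unchanged: still Design D.

Design D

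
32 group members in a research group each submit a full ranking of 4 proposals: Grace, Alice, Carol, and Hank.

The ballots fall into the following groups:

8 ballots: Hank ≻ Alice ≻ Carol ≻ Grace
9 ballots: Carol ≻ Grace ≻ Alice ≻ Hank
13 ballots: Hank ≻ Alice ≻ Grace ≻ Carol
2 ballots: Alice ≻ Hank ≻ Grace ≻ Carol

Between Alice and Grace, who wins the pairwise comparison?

Alice

Ballots ranking Alice above Grace: 8+13+2 = 23.
Ballots ranking Grace above Alice: 9.
Alice wins the head-to-head, 23–9.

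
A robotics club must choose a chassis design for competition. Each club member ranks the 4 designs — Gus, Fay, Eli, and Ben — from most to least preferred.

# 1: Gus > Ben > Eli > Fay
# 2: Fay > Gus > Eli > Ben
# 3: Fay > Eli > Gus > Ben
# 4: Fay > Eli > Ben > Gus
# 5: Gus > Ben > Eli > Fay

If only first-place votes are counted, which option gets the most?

Fay

First-place vote totals:
  Gus: 2
  Fay: 3
  Eli: 0
  Ben: 0
Fay has the most first-place votes.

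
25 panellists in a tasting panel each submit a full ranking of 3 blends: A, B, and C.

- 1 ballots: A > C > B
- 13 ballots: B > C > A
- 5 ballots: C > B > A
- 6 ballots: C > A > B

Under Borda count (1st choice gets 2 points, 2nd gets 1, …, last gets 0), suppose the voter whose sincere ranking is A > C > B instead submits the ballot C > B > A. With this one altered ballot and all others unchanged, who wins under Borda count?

C

Borda totals with the altered ballot: A 6, B 32, C 37.
The winner is unchanged: still C.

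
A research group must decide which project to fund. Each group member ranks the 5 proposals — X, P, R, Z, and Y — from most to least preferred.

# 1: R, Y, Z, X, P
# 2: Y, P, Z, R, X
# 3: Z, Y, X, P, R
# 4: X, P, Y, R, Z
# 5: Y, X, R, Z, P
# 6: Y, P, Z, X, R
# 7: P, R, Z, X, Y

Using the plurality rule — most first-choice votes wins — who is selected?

Y

First-place vote totals:
  X: 1
  P: 1
  R: 1
  Z: 1
  Y: 3
Y has the most first-place votes.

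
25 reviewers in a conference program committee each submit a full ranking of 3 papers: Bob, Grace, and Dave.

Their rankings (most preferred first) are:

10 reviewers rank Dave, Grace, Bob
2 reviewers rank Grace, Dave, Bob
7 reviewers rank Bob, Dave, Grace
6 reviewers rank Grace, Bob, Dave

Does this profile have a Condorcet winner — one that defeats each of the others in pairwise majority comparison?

No

Head-to-head results (25 voters total):
Bob vs Grace: Grace wins 18–7.
Bob vs Dave: Bob wins 13–12.
Grace vs Dave: Dave wins 17–8.
No candidate beats all others: Bob beats Dave beats Grace beats Bob, a majority cycle.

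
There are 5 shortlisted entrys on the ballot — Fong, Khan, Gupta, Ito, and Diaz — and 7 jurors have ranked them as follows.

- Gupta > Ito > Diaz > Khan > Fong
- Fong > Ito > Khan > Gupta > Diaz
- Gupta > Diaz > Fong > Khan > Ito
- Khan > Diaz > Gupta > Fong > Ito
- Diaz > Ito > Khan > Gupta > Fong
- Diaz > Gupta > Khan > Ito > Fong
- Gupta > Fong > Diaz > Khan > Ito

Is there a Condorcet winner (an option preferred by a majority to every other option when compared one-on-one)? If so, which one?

Head-to-head results (7 voters total):
Fong vs Khan: Khan wins 4–3.
Fong vs Gupta: Gupta wins 6–1.
Fong vs Ito: Fong wins 4–3.
Fong vs Diaz: Diaz wins 5–2.
Khan vs Gupta: Gupta wins 4–3.
Khan vs Ito: Khan wins 4–3.
Khan vs Diaz: Diaz wins 5–2.
Gupta vs Ito: Gupta wins 5–2.
Gupta vs Diaz: Gupta wins 4–3.
Ito vs Diaz: Diaz wins 5–2.
Gupta beats each rival — Fong (6–1), Khan (4–3), Ito (5–2), Diaz (4–3) — so Gupta is the Condorcet winner.

Gupta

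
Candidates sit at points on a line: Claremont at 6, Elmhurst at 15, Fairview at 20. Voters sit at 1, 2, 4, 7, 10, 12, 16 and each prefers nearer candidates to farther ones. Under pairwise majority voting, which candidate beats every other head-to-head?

With single-peaked preferences on a line, the Condorcet winner is the candidate closest to the median voter.
The median voter (position 7) is closest to Claremont at 6.
Check: Claremont vs Elmhurst — voters closer to Claremont: 5 of 7.

Claremont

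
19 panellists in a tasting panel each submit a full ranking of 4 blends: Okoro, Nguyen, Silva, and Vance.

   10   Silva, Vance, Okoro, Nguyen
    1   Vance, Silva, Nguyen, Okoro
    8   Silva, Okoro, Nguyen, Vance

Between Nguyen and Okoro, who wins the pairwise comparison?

Ballots ranking Nguyen above Okoro: 1.
Ballots ranking Okoro above Nguyen: 10+8 = 18.
Okoro wins the head-to-head, 18–1.

Okoro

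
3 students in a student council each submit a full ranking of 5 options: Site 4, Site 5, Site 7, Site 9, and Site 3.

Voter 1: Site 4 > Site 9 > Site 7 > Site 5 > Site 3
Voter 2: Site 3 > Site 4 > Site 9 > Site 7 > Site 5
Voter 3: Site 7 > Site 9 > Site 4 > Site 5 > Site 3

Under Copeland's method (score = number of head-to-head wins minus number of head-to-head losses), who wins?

Site 4

Pairwise results:
  Site 4 vs Site 5: Site 4 wins 3–0.
  Site 4 vs Site 7: Site 4 wins 2–1.
  Site 4 vs Site 9: Site 4 wins 2–1.
  Site 4 vs Site 3: Site 4 wins 2–1.
  Site 5 vs Site 7: Site 7 wins 3–0.
  Site 5 vs Site 9: Site 9 wins 3–0.
  Site 5 vs Site 3: Site 5 wins 2–1.
  Site 7 vs Site 9: Site 9 wins 2–1.
  Site 7 vs Site 3: Site 7 wins 2–1.
  Site 9 vs Site 3: Site 9 wins 2–1.
Copeland scores (wins − losses):
  Site 4: 4 − 0 = 4
  Site 5: 1 − 3 = -2
  Site 7: 2 − 2 = 0
  Site 9: 3 − 1 = 2
  Site 3: 0 − 4 = -4
Site 4 has the best Copeland score.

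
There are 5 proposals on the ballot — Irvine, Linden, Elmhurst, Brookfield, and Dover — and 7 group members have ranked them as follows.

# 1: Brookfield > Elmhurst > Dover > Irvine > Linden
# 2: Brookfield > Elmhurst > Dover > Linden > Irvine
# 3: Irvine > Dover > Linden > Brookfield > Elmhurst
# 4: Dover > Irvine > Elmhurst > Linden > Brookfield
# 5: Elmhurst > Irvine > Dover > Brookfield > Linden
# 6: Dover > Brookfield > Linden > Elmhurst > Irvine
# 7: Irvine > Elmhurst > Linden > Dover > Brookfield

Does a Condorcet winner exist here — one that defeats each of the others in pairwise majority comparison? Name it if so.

None — there is no Condorcet winner

Head-to-head results (7 voters total):
Irvine vs Linden: Irvine wins 5–2.
Irvine vs Elmhurst: Elmhurst wins 4–3.
Irvine vs Brookfield: Irvine wins 4–3.
Irvine vs Dover: Dover wins 4–3.
Linden vs Elmhurst: Elmhurst wins 5–2.
Linden vs Brookfield: Brookfield wins 4–3.
Linden vs Dover: Dover wins 6–1.
Elmhurst vs Brookfield: Brookfield wins 4–3.
Elmhurst vs Dover: Elmhurst wins 4–3.
Brookfield vs Dover: Dover wins 5–2.
No candidate beats all others: Irvine beats Brookfield beats Elmhurst beats Irvine, a majority cycle.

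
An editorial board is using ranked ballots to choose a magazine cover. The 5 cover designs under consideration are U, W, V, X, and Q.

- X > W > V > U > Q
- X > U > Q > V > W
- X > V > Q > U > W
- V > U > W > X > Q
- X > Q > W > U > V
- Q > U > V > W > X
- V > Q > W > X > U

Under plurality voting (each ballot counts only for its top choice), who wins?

First-place vote totals:
  U: 0
  W: 0
  V: 2
  X: 4
  Q: 1
X has the most first-place votes.

X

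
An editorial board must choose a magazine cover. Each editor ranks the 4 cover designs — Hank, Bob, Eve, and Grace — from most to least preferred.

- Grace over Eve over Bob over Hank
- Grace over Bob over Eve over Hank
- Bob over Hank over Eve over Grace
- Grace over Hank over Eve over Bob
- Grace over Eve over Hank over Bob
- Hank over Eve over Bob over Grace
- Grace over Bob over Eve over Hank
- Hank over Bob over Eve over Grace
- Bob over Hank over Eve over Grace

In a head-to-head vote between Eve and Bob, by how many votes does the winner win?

1

Ballots ranking Eve above Bob: 4.
Ballots ranking Bob above Eve: 5.
Bob wins 5–4, a margin of 1.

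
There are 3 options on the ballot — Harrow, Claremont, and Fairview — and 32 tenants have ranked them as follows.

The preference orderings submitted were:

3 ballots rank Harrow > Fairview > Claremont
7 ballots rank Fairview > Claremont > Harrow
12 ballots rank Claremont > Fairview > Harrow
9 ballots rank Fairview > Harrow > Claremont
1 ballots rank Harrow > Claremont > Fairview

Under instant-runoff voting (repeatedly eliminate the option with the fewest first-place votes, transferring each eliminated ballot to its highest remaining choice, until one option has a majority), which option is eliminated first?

Harrow

Round 1: Fairview 16, Claremont 12, Harrow 4. Harrow has the fewest and is eliminated.
Round 2: Fairview 19, Claremont 13. Fairview has a majority.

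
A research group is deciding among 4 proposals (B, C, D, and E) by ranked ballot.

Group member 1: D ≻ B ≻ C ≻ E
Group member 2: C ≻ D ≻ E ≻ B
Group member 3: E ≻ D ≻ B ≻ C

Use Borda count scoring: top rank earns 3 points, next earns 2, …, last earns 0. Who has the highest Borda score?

D

Borda scores:
  B: 2 + 0 + 1 = 3
  C: 1 + 3 + 0 = 4
  D: 3 + 2 + 2 = 7
  E: 0 + 1 + 3 = 4
D has the highest total.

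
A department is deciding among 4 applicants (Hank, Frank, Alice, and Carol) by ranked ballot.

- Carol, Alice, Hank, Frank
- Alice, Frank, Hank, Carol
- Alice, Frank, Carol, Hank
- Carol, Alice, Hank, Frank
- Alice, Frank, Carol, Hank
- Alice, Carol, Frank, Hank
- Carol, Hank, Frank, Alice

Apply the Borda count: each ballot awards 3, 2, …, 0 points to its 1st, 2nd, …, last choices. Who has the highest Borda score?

Borda scores:
  Hank: 1 + 1 + 0 + 1 + 0 + 0 + 2 = 5
  Frank: 0 + 2 + 2 + 0 + 2 + 1 + 1 = 8
  Alice: 2 + 3 + 3 + 2 + 3 + 3 + 0 = 16
  Carol: 3 + 0 + 1 + 3 + 1 + 2 + 3 = 13
Alice has the highest total.

Alice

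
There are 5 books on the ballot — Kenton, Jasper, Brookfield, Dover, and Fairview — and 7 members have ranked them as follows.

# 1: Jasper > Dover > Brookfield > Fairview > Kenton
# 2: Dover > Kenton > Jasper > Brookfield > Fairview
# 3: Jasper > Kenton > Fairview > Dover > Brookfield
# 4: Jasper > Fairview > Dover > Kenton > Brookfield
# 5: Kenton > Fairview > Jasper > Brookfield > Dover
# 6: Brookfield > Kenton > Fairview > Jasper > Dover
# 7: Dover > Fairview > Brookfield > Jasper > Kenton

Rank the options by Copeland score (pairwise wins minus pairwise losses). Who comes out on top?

Jasper

Pairwise results:
  Kenton vs Jasper: Jasper wins 4–3.
  Kenton vs Brookfield: Kenton wins 4–3.
  Kenton vs Dover: Dover wins 4–3.
  Kenton vs Fairview: Kenton wins 4–3.
  Jasper vs Brookfield: Jasper wins 5–2.
  Jasper vs Dover: Jasper wins 5–2.
  Jasper vs Fairview: Jasper wins 4–3.
  Brookfield vs Dover: Dover wins 5–2.
  Brookfield vs Fairview: Fairview wins 4–3.
  Dover vs Fairview: Fairview wins 4–3.
Copeland scores (wins − losses):
  Kenton: 2 − 2 = 0
  Jasper: 4 − 0 = 4
  Brookfield: 0 − 4 = -4
  Dover: 2 − 2 = 0
  Fairview: 2 − 2 = 0
Jasper has the best Copeland score.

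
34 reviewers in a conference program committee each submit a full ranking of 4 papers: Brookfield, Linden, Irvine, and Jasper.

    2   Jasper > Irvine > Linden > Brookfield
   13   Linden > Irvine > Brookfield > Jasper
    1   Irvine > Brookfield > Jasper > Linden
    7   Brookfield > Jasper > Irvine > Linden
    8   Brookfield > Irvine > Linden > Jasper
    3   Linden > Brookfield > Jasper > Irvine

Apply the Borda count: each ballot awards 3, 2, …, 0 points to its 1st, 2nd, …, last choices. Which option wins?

Brookfield

Borda scores:
  Brookfield: 2·0 + 13·1 + 2 + 7·3 + 8·3 + 3·2 = 66
  Linden: 2·1 + 13·3 + 0 + 7·0 + 8·1 + 3·3 = 58
  Irvine: 2·2 + 13·2 + 3 + 7·1 + 8·2 + 3·0 = 56
  Jasper: 2·3 + 13·0 + 1 + 7·2 + 8·0 + 3·1 = 24
Brookfield has the highest total.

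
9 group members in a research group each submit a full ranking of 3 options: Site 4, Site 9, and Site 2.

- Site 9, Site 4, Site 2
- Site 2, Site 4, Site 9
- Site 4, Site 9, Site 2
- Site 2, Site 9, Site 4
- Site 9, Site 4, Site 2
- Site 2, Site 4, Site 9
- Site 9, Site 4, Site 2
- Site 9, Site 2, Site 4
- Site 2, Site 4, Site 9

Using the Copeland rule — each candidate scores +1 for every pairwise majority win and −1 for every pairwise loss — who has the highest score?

Pairwise results:
  Site 4 vs Site 9: Site 9 wins 5–4.
  Site 4 vs Site 2: Site 2 wins 5–4.
  Site 9 vs Site 2: Site 9 wins 5–4.
Copeland scores (wins − losses):
  Site 4: 0 − 2 = -2
  Site 9: 2 − 0 = 2
  Site 2: 1 − 1 = 0
Site 9 has the best Copeland score.

Site 9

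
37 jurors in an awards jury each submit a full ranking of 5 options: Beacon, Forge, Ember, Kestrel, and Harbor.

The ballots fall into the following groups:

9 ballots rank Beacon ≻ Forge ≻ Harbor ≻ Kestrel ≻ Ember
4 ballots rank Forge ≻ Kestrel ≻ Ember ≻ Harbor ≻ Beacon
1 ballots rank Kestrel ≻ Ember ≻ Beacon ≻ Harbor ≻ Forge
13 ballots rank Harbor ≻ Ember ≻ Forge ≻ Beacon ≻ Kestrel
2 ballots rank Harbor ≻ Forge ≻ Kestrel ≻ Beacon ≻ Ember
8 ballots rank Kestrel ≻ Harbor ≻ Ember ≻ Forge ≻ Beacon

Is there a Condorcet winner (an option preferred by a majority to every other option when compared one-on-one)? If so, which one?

Head-to-head results (37 voters total):
Beacon vs Forge: Forge wins 27–10.
Beacon vs Ember: Ember wins 26–11.
Beacon vs Kestrel: Beacon wins 22–15.
Beacon vs Harbor: Harbor wins 27–10.
Forge vs Ember: Ember wins 22–15.
Forge vs Kestrel: Forge wins 28–9.
Forge vs Harbor: Harbor wins 24–13.
Ember vs Kestrel: Kestrel wins 24–13.
Ember vs Harbor: Harbor wins 32–5.
Kestrel vs Harbor: Harbor wins 24–13.
Harbor beats each rival — Beacon (27–10), Forge (24–13), Ember (32–5), Kestrel (24–13) — so Harbor is the Condorcet winner.

Harbor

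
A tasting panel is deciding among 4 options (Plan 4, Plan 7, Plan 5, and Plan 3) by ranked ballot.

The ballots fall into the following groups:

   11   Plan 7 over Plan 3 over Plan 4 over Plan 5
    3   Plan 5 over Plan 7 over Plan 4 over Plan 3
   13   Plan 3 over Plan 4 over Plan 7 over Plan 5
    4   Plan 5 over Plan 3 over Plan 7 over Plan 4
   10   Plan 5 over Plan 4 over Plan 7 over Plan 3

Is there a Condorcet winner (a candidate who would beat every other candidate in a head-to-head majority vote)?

No

Head-to-head results (41 voters total):
Plan 4 vs Plan 7: Plan 4 wins 23–18.
Plan 4 vs Plan 5: Plan 4 wins 24–17.
Plan 4 vs Plan 3: Plan 3 wins 28–13.
Plan 7 vs Plan 5: Plan 7 wins 24–17.
Plan 7 vs Plan 3: Plan 7 wins 24–17.
Plan 5 vs Plan 3: Plan 3 wins 24–17.
No candidate beats all others: Plan 4 beats Plan 7 beats Plan 3 beats Plan 4, a majority cycle.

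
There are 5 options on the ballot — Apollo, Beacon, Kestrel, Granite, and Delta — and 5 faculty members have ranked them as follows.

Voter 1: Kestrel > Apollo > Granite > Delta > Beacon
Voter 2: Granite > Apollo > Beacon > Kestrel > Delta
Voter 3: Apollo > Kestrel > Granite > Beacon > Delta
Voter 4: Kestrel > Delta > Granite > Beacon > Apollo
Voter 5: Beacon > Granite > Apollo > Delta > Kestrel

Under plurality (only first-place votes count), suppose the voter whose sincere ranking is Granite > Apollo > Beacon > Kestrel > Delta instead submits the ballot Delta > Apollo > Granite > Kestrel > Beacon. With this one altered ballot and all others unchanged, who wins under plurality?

First-place totals with the altered ballot: Apollo 1, Beacon 1, Kestrel 2, Granite 0, Delta 1.
The winner is unchanged: still Kestrel.

Kestrel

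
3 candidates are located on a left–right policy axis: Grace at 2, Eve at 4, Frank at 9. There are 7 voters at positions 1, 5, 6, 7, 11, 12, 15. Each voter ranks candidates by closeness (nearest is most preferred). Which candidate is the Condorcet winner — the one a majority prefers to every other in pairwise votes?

Frank

With single-peaked preferences on a line, the Condorcet winner is the candidate closest to the median voter.
The median voter (position 7) is closest to Frank at 9.
Check: Frank vs Grace — voters closer to Frank: 5 of 7.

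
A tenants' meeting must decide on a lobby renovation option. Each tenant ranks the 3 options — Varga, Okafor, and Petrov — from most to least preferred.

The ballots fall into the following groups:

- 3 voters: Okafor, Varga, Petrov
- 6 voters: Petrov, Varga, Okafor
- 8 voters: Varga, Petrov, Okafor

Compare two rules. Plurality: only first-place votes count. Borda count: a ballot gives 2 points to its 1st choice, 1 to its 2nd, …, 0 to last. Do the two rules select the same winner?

Plurality first-place counts: Varga 8, Okafor 3, Petrov 6 → Varga.
Borda totals: Varga 25, Okafor 6, Petrov 20 → Varga.
The two rules agree on Varga.

Yes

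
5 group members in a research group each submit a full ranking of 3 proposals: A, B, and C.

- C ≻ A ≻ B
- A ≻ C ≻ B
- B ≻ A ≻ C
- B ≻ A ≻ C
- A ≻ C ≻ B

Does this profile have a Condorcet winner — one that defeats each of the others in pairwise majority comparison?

Yes

Head-to-head results (5 voters total):
A vs B: A wins 3–2.
A vs C: A wins 4–1.
B vs C: C wins 3–2.
A beats each rival — B (3–2), C (4–1) — so A is the Condorcet winner.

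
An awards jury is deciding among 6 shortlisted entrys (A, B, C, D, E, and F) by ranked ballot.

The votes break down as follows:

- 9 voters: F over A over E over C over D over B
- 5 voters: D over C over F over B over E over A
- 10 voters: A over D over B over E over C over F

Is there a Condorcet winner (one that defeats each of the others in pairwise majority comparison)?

No

Head-to-head results (24 voters total):
A vs B: A wins 19–5.
A vs C: A wins 19–5.
A vs D: A wins 19–5.
A vs E: A wins 19–5.
A vs F: F wins 14–10.
B vs C: C wins 14–10.
B vs D: D wins 24–0.
B vs E: B wins 15–9.
B vs F: F wins 14–10.
C vs D: D wins 15–9.
C vs E: E wins 19–5.
C vs F: C wins 15–9.
D vs E: D wins 15–9.
D vs F: D wins 15–9.
E vs F: F wins 14–10.
No candidate beats all others: A beats C beats F beats A, a majority cycle.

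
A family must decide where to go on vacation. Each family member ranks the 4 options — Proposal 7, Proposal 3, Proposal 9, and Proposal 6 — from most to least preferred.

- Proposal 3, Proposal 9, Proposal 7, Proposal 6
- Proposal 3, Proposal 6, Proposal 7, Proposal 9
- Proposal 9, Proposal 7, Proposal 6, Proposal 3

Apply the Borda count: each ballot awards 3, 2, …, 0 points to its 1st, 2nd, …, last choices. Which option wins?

Proposal 3

Borda scores:
  Proposal 7: 1 + 1 + 2 = 4
  Proposal 3: 3 + 3 + 0 = 6
  Proposal 9: 2 + 0 + 3 = 5
  Proposal 6: 0 + 2 + 1 = 3
Proposal 3 has the highest total.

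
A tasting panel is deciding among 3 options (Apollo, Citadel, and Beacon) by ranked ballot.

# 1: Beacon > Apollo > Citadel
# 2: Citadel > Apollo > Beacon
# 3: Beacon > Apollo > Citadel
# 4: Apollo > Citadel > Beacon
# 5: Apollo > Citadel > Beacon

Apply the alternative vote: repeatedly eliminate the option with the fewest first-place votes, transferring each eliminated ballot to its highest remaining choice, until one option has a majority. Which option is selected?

Round 1: Apollo 2, Beacon 2, Citadel 1. Citadel has the fewest and is eliminated.
Round 2: Apollo 3, Beacon 2. Apollo has a majority.

Apollo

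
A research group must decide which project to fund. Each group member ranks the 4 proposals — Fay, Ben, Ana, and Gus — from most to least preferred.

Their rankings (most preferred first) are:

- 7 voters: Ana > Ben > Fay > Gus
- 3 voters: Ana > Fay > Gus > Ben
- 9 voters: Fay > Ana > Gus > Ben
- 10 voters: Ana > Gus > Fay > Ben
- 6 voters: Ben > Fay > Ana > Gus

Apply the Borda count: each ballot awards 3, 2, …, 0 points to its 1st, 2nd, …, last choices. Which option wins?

Borda scores:
  Fay: 7·1 + 3·2 + 9·3 + 10·1 + 6·2 = 62
  Ben: 7·2 + 3·0 + 9·0 + 10·0 + 6·3 = 32
  Ana: 7·3 + 3·3 + 9·2 + 10·3 + 6·1 = 84
  Gus: 7·0 + 3·1 + 9·1 + 10·2 + 6·0 = 32
Ana has the highest total.

Ana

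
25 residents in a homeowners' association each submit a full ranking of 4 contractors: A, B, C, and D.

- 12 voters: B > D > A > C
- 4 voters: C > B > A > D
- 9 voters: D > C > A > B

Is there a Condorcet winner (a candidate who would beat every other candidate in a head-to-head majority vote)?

Head-to-head results (25 voters total):
A vs B: B wins 16–9.
A vs C: C wins 13–12.
A vs D: D wins 21–4.
B vs C: C wins 13–12.
B vs D: B wins 16–9.
C vs D: D wins 21–4.
No candidate beats all others: B beats D beats C beats B, a majority cycle.

No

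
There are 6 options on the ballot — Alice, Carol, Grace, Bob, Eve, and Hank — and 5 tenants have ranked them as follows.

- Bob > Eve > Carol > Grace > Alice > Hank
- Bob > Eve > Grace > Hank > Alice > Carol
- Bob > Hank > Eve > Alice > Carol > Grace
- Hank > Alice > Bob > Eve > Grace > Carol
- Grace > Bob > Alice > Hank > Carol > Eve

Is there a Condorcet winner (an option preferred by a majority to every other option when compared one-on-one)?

Yes

Head-to-head results (5 voters total):
Alice vs Carol: Alice wins 4–1.
Alice vs Grace: Grace wins 3–2.
Alice vs Bob: Bob wins 4–1.
Alice vs Eve: Eve wins 3–2.
Alice vs Hank: Hank wins 3–2.
Carol vs Grace: Grace wins 3–2.
Carol vs Bob: Bob wins 5–0.
Carol vs Eve: Eve wins 4–1.
Carol vs Hank: Hank wins 4–1.
Grace vs Bob: Bob wins 4–1.
Grace vs Eve: Eve wins 4–1.
Grace vs Hank: Grace wins 3–2.
Bob vs Eve: Bob wins 5–0.
Bob vs Hank: Bob wins 4–1.
Eve vs Hank: Hank wins 3–2.
Bob beats each rival — Alice (4–1), Carol (5–0), Grace (4–1), Eve (5–0), Hank (4–1) — so Bob is the Condorcet winner.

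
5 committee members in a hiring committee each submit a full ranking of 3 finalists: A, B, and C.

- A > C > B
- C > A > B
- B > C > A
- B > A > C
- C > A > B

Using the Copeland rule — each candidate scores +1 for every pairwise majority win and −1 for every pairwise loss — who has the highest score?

C

Pairwise results:
  A vs B: A wins 3–2.
  A vs C: C wins 3–2.
  B vs C: C wins 3–2.
Copeland scores (wins − losses):
  A: 1 − 1 = 0
  B: 0 − 2 = -2
  C: 2 − 0 = 2
C has the best Copeland score.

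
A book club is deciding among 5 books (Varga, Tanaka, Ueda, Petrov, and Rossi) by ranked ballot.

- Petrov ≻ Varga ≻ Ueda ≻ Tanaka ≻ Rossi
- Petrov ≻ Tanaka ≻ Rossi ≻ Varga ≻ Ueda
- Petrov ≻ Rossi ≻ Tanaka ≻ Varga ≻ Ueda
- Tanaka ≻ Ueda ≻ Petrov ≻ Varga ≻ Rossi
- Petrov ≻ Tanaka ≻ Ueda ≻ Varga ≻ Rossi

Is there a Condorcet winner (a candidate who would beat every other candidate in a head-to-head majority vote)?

Head-to-head results (5 voters total):
Varga vs Tanaka: Tanaka wins 4–1.
Varga vs Ueda: Varga wins 3–2.
Varga vs Petrov: Petrov wins 5–0.
Varga vs Rossi: Varga wins 3–2.
Tanaka vs Ueda: Tanaka wins 4–1.
Tanaka vs Petrov: Petrov wins 4–1.
Tanaka vs Rossi: Tanaka wins 4–1.
Ueda vs Petrov: Petrov wins 4–1.
Ueda vs Rossi: Ueda wins 3–2.
Petrov vs Rossi: Petrov wins 5–0.
Petrov beats each rival — Varga (5–0), Tanaka (4–1), Ueda (4–1), Rossi (5–0) — so Petrov is the Condorcet winner.

Yes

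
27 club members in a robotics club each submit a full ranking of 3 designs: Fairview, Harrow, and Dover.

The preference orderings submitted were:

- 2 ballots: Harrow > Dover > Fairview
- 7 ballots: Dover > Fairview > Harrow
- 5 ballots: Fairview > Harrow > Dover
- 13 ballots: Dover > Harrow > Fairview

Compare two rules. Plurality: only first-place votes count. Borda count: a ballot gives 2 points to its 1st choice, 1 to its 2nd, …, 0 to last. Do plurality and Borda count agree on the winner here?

Yes

Plurality first-place counts: Fairview 5, Harrow 2, Dover 20 → Dover.
Borda totals: Fairview 17, Harrow 22, Dover 42 → Dover.
The two rules agree on Dover.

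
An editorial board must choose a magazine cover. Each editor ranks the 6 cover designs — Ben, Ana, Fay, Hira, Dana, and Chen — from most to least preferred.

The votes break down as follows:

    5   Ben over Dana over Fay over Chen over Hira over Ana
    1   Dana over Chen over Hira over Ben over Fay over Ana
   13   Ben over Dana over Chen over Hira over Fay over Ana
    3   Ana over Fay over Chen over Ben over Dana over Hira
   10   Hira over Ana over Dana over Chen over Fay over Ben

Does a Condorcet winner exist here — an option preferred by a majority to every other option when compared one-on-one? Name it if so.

Ben

Head-to-head results (32 voters total):
Ben vs Ana: Ben wins 19–13.
Ben vs Fay: Ben wins 19–13.
Ben vs Hira: Ben wins 21–11.
Ben vs Dana: Ben wins 21–11.
Ben vs Chen: Ben wins 18–14.
Ana vs Fay: Fay wins 19–13.
Ana vs Hira: Hira wins 29–3.
Ana vs Dana: Dana wins 19–13.
Ana vs Chen: Chen wins 19–13.
Fay vs Hira: Hira wins 24–8.
Fay vs Dana: Dana wins 29–3.
Fay vs Chen: Chen wins 24–8.
Hira vs Dana: Dana wins 22–10.
Hira vs Chen: Chen wins 22–10.
Dana vs Chen: Dana wins 29–3.
Ben beats each rival — Ana (19–13), Fay (19–13), Hira (21–11), Dana (21–11), Chen (18–14) — so Ben is the Condorcet winner.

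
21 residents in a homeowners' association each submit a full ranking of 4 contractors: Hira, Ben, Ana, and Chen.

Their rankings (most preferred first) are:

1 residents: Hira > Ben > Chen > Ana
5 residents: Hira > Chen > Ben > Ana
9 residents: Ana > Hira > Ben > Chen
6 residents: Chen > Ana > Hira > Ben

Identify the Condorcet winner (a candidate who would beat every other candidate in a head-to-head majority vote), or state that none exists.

There is no Condorcet winner

Head-to-head results (21 voters total):
Hira vs Ben: Hira wins 21–0.
Hira vs Ana: Ana wins 15–6.
Hira vs Chen: Hira wins 15–6.
Ben vs Ana: Ana wins 15–6.
Ben vs Chen: Chen wins 11–10.
Ana vs Chen: Chen wins 12–9.
No candidate beats all others: Hira beats Chen beats Ana beats Hira, a majority cycle.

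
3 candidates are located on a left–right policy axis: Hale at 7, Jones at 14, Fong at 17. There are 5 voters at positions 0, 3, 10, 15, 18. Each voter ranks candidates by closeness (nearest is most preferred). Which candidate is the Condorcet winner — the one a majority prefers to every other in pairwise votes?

With single-peaked preferences on a line, the Condorcet winner is the candidate closest to the median voter.
The median voter (position 10) is closest to Hale at 7.
Check: Hale vs Fong — voters closer to Hale: 3 of 5.

Hale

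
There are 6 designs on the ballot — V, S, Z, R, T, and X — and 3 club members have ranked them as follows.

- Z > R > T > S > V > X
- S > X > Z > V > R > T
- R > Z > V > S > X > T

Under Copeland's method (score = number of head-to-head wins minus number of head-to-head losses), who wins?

Z

Pairwise results:
  V vs S: S wins 2–1.
  V vs Z: Z wins 3–0.
  V vs R: R wins 2–1.
  V vs T: V wins 2–1.
  V vs X: V wins 2–1.
  S vs Z: Z wins 2–1.
  S vs R: R wins 2–1.
  S vs T: S wins 2–1.
  S vs X: S wins 3–0.
  Z vs R: Z wins 2–1.
  Z vs T: Z wins 3–0.
  Z vs X: Z wins 2–1.
  R vs T: R wins 3–0.
  R vs X: R wins 2–1.
  T vs X: X wins 2–1.
Copeland scores (wins − losses):
  V: 2 − 3 = -1
  S: 3 − 2 = 1
  Z: 5 − 0 = 5
  R: 4 − 1 = 3
  T: 0 − 5 = -5
  X: 1 − 4 = -3
Z has the best Copeland score.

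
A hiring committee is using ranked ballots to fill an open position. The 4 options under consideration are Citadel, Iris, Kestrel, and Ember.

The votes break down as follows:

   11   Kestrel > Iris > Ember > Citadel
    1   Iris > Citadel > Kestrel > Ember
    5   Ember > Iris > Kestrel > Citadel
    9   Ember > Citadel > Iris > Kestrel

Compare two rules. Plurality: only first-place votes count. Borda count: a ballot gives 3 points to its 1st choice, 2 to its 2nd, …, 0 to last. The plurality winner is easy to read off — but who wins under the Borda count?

Ember

Plurality first-place counts: Citadel 0, Iris 1, Kestrel 11, Ember 14 → Ember.
Borda totals: Citadel 20, Iris 44, Kestrel 39, Ember 53 → Ember.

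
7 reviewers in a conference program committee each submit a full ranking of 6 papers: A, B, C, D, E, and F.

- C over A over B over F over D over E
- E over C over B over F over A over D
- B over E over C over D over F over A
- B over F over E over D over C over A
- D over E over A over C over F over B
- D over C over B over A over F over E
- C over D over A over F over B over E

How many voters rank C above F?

6

Ballots ranking C above F: 6.
Ballots ranking F above C: 1.
So 6 of 7 voters prefer C to F.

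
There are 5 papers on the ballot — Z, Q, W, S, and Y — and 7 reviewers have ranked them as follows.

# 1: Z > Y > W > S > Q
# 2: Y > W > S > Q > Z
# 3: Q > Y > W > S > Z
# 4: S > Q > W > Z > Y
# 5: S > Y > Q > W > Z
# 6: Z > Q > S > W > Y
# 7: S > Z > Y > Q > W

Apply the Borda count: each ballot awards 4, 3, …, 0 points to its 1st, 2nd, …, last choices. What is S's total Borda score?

18

Borda scores:
  Z: 4 + 0 + 0 + 1 + 0 + 4 + 3 = 12
  Q: 0 + 1 + 4 + 3 + 2 + 3 + 1 = 14
  W: 2 + 3 + 2 + 2 + 1 + 1 + 0 = 11
  S: 1 + 2 + 1 + 4 + 4 + 2 + 4 = 18
  Y: 3 + 4 + 3 + 0 + 3 + 0 + 2 = 15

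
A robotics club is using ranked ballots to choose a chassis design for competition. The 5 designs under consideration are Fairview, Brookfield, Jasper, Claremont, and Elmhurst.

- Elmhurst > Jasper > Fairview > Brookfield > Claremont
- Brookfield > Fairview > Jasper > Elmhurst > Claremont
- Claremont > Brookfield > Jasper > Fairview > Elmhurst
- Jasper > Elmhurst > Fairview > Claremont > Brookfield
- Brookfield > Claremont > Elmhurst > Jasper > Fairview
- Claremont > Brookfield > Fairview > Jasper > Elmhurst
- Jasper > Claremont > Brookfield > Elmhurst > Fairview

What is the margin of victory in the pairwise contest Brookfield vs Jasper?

Ballots ranking Brookfield above Jasper: 4.
Ballots ranking Jasper above Brookfield: 3.
Brookfield wins 4–3, a margin of 1.

1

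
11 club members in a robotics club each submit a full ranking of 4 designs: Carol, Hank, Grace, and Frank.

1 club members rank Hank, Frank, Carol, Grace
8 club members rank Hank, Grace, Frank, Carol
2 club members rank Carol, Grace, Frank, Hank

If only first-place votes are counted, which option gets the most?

Hank

First-place vote totals:
  Carol: 2
  Hank: 9
  Grace: 0
  Frank: 0
Hank has the most first-place votes.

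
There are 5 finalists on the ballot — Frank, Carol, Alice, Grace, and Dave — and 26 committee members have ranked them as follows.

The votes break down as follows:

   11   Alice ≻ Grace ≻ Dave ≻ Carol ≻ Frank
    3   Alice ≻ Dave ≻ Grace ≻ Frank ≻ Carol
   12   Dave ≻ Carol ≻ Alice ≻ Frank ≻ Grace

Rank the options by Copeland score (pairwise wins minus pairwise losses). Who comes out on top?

Pairwise results:
  Frank vs Carol: Carol wins 23–3.
  Frank vs Alice: Alice wins 26–0.
  Frank vs Grace: Grace wins 14–12.
  Frank vs Dave: Dave wins 26–0.
  Carol vs Alice: Alice wins 14–12.
  Carol vs Grace: Grace wins 14–12.
  Carol vs Dave: Dave wins 26–0.
  Alice vs Grace: Alice wins 26–0.
  Alice vs Dave: Alice wins 14–12.
  Grace vs Dave: Dave wins 15–11.
Copeland scores (wins − losses):
  Frank: 0 − 4 = -4
  Carol: 1 − 3 = -2
  Alice: 4 − 0 = 4
  Grace: 2 − 2 = 0
  Dave: 3 − 1 = 2
Alice has the best Copeland score.

Alice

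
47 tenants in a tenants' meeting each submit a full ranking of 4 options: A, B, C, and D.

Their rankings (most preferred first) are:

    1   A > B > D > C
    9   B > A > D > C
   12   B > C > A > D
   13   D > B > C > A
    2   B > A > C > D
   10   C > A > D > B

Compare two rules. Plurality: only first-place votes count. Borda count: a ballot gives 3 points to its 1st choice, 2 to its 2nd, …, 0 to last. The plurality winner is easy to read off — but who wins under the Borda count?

Plurality first-place counts: A 1, B 23, C 10, D 13 → B.
Borda totals: A 57, B 97, C 69, D 59 → B.

B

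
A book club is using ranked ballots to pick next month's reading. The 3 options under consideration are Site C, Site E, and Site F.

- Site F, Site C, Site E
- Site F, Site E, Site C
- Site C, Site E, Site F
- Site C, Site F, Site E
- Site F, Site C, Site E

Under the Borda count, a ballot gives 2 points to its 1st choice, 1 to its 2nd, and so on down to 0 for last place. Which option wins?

Borda scores:
  Site C: 1 + 0 + 2 + 2 + 1 = 6
  Site E: 0 + 1 + 1 + 0 + 0 = 2
  Site F: 2 + 2 + 0 + 1 + 2 = 7
Site F has the highest total.

Site F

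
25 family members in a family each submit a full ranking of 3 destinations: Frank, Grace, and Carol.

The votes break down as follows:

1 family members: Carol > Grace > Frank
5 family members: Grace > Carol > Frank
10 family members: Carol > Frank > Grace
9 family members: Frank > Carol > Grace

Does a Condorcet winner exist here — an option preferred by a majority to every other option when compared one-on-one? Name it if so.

Head-to-head results (25 voters total):
Frank vs Grace: Frank wins 19–6.
Frank vs Carol: Carol wins 16–9.
Grace vs Carol: Carol wins 20–5.
Carol beats each rival — Frank (16–9), Grace (20–5) — so Carol is the Condorcet winner.

Carol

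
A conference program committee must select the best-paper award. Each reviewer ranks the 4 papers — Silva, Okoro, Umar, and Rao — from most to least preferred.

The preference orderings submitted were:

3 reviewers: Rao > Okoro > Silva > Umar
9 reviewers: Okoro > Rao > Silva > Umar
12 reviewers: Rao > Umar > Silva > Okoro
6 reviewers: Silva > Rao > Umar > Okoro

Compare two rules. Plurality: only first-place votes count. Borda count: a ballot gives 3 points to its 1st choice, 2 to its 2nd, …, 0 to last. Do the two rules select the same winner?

Plurality first-place counts: Silva 6, Okoro 9, Umar 0, Rao 15 → Rao.
Borda totals: Silva 42, Okoro 33, Umar 30, Rao 75 → Rao.
The two rules agree on Rao.

Yes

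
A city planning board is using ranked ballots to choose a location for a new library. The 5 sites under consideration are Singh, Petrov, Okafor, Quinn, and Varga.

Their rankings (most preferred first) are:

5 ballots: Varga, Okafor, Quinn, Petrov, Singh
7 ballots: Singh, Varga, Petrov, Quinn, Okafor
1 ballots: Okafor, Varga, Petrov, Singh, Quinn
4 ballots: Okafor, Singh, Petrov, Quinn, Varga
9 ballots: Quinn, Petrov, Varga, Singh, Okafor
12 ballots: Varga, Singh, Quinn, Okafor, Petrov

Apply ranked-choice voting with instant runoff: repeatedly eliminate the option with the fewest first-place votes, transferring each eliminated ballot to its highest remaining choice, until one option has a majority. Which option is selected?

Round 1: Varga 17, Quinn 9, Singh 7, Okafor 5, Petrov 0. Petrov has the fewest and is eliminated.
Round 2: Varga 17, Quinn 9, Singh 7, Okafor 5. Okafor has the fewest and is eliminated.
Round 3: Varga 18, Singh 11, Quinn 9. Quinn has the fewest and is eliminated.
Round 4: Varga 27, Singh 11. Varga has a majority.

Varga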